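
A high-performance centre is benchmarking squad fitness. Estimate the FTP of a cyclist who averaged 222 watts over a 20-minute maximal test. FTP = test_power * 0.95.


FTP = 222 * 0.95 = 210.9 W

210.9 W


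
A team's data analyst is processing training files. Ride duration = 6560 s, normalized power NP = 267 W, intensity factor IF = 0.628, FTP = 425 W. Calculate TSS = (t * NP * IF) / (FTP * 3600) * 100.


Numerator = 6560 * 267 * 0.628 = 1099954.56
Denominator = 425 * 3600 = 1530000
TSS = 1099954.56 / 1530000 * 100
= 71.89

71.89 TSS


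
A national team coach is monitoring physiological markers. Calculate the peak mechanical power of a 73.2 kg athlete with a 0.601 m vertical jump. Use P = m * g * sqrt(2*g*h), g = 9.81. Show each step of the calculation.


First, sqrt(2gh) = sqrt(2 * 9.81 * 0.601)
= sqrt(11.79162) = 3.433893 m/s
Power = 73.2 * 9.81 * 3.433893 = 2465.85 W

2465.85 W


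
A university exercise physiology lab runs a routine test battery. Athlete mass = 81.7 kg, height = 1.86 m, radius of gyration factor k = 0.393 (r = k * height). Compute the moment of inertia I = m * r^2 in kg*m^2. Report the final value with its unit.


r = k * height = 0.393 * 1.86 = 0.73098 m
r^2 = 0.73098^2 = 0.534332
I = 81.7 * 0.534332 = 43.655 kg*m^2

43.655 kg*m^2


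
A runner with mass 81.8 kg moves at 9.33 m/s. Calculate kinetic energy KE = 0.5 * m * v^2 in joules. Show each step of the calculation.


v^2 = 9.33^2 = 87.0489
KE = 0.5 * 81.8 * 87.0489
= 3560.3 J

3560.3 J


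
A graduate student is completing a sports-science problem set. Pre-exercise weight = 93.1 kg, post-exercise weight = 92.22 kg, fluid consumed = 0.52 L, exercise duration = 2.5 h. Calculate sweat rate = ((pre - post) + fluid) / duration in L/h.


Weight loss = 93.1 - 92.22 = 0.88 kg (approx L)
Total sweat = 0.88 + 0.52 = 1.4 L
Sweat rate = 1.4 / 2.5 = 0.56 L/h

0.56 L/h


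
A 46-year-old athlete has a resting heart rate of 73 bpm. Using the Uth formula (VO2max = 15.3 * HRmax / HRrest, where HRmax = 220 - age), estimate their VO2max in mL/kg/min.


HRmax = 220 - 46 = 174 bpm
Ratio = HRmax / HRrest = 174 / 73 = 2.3836
VO2max = 15.3 * 2.3836 = 36.47 mL/kg/min

36.47 mL/kg/min


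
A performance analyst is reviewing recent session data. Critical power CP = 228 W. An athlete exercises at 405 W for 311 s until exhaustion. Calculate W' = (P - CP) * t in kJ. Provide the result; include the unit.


P - CP = 405 - 228 = 177 W
W' = 177 * 311 = 55047 J
= 55047 / 1000 = 55.047 kJ

55.047 kJ


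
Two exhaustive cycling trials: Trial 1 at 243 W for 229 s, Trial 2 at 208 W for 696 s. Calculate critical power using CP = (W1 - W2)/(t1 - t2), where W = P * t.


W1 = 243 * 229 = 55647 J
W2 = 208 * 696 = 144768 J
CP = (55647 - 144768) / (229 - 696)
= -89121 / -467
= 190.84 W

190.84 W


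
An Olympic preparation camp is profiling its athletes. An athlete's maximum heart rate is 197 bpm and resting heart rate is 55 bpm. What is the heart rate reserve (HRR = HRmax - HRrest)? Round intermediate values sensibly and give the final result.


HRR = HRmax - HRrest
= 197 - 55
= 142 bpm

142 bpm


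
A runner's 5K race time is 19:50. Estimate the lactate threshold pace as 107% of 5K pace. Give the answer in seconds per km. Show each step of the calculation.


Total race time = 19*60 + 50 = 1190 seconds
5K pace = 1190 / 5 = 238.0 sec/km
LT pace = 238.0 * 1.07 = 254.66 sec/km

254.66 s/km


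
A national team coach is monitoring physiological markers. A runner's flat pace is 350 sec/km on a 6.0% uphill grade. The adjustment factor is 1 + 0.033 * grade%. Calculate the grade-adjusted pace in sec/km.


Factor = 1 + 0.033 * 6.0 = 1.198
Adjusted pace = 350 * 1.198
= 419.3 sec/km

419.3 s/km


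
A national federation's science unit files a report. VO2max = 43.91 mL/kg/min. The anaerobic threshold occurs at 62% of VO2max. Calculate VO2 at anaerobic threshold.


AT fraction = 62 / 100 = 0.62
AT VO2 = 43.91 * 0.62
= 27.22 mL/kg/min

27.22 mL/kg/min


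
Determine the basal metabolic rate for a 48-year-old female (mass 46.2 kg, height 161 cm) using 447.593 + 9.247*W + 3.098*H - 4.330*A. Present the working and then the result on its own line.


BMR = 447.593 + 9.247*46.2 + 3.098*161 - 4.330*48
= 1165.74 kcal/day

1165.74 kcal/day


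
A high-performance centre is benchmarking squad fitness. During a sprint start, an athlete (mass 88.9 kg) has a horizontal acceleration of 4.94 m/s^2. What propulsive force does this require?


Propulsive force = mass * acceleration
= 88.9 kg * 4.94 m/s^2
= 439.17 N

439.17 N


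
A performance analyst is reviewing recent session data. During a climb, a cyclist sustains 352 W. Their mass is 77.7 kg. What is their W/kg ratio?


Power-to-weight = 352 W / 77.7 kg
= 4.53 W/kg

4.53 W/kg


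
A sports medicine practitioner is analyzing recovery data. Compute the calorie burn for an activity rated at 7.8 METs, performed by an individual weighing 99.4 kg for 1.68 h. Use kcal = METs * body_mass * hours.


Product of METs and mass = 7.8 * 99.4 = 775.32
Total kcal = 775.32 * 1.68 = 1302.54 kcal

1302.54 kcal


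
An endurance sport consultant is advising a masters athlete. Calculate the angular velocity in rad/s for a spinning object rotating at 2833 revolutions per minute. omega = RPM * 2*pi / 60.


omega = RPM * 2*pi / 60
= 2833 * 6.28318531 / 60
= 296.671 rad/s

296.671 rad/s


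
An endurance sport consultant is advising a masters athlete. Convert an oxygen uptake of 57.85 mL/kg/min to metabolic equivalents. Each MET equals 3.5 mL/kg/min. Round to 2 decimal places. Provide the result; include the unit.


One MET = 3.5 mL/kg/min
Number of METs = 57.85 / 3.5
= 16.53 METs

16.53 METs


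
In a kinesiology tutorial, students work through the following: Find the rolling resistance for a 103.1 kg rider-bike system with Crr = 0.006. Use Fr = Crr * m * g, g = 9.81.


m * g = 103.1 * 9.81 = 1011.411 N
Fr = 0.006 * 1011.411 = 6.068 N

6.068 N


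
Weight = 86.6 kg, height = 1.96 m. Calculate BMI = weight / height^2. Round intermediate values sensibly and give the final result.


height^2 = 1.96^2 = 3.8416
BMI = 86.6 / 3.8416 = 22.54 kg/m^2

22.54 kg/m^2


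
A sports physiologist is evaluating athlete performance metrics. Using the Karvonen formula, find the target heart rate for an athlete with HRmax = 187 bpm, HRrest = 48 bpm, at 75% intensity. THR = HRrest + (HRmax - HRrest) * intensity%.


HRR = 187 - 48 = 139
THR = 48 + 139 * 0.75
= 48 + 104.25
= 152.25 bpm

152.25 bpm


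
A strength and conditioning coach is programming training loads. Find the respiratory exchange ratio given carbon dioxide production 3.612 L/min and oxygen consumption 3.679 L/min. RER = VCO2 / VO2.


VCO2 = 3.612 L/min
VO2 = 3.679 L/min
RER = 3.612 / 3.679 = 0.9818

0.9818


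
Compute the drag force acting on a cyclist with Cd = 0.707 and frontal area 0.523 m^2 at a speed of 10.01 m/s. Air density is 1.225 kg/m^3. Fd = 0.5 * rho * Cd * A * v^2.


Step 1: v^2 = 100.2001
Step 2: Fd = 0.5 * 1.225 * 0.707 * 0.523 * 100.2001
= 22.693 N

22.693 N


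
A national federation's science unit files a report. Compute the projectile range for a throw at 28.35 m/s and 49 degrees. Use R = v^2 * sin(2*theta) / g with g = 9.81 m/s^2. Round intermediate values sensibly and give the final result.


Two times the angle = 98 degrees
sin(98) = 0.990268
R = 803.7225 * 0.990268 / 9.81 = 81.132 m

81.132 m


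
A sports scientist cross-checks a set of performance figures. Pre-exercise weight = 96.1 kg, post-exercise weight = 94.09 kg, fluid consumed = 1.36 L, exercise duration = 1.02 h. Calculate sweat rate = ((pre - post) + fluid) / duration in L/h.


Weight loss = 96.1 - 94.09 = 2.01 kg (approx L)
Total sweat = 2.01 + 1.36 = 3.37 L
Sweat rate = 3.37 / 1.02 = 3.304 L/h

3.304 L/h


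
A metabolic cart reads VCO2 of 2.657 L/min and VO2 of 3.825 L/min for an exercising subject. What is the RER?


RER = VCO2 / VO2 = 2.657 / 3.825 = 0.6946

0.6946


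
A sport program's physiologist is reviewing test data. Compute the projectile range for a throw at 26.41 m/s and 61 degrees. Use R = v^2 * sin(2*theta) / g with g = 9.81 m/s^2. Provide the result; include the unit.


Two times the angle = 122 degrees
sin(122) = 0.848048
R = 697.4881 * 0.848048 / 9.81 = 60.296 m

60.296 m


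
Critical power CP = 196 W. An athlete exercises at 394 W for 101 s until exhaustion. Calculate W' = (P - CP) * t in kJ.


P - CP = 394 - 196 = 198 W
W' = 198 * 101 = 19998 J
= 19998 / 1000 = 19.998 kJ

19.998 kJ


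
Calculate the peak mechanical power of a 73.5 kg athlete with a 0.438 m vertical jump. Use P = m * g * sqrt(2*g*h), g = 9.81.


First, sqrt(2gh) = sqrt(2 * 9.81 * 0.438)
= sqrt(8.59356) = 2.931477 m/s
Power = 73.5 * 9.81 * 2.931477 = 2113.7 W

2113.7 W


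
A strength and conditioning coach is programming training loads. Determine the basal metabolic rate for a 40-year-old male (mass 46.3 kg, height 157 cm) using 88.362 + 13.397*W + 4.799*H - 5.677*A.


BMR = 88.362 + 13.397*46.3 + 4.799*157 - 5.677*40
= 1235.01 kcal/day

1235.01 kcal/day


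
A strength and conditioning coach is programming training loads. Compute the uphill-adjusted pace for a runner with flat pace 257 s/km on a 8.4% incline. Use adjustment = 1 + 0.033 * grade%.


Adjustment factor = 1 + 0.033 * 8.4 = 1.2772
Grade-adjusted pace = 257 * 1.2772 = 328.24 s/km

328.24 s/km


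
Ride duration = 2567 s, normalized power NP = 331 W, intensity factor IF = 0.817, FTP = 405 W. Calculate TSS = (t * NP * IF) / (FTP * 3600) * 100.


Numerator = 2567 * 331 * 0.817 = 694186.109
Denominator = 405 * 3600 = 1458000
TSS = 694186.109 / 1458000 * 100
= 47.61

47.61 TSS


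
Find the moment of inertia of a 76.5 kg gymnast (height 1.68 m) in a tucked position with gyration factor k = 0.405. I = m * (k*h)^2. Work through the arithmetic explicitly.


Radius of gyration = 0.405 * 1.68 = 0.6804 m
I = 76.5 * 0.6804^2
= 76.5 * 0.462944
= 35.415 kg*m^2

35.415 kg*m^2


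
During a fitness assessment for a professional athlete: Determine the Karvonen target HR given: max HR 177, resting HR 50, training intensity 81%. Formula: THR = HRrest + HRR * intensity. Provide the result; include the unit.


HRR = HRmax - HRrest = 177 - 50 = 127
THR = 50 + 127 * 0.81
= 152.87 bpm

152.87 bpm


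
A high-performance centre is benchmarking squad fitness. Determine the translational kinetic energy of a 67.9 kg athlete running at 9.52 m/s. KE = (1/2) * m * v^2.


KE = 0.5 * m * v^2
= 0.5 * 67.9 * 9.52^2
= 0.5 * 67.9 * 90.6304
= 3076.9 J

3076.9 J


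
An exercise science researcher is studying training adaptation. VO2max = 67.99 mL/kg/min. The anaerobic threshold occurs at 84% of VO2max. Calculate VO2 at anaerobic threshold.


AT fraction = 84 / 100 = 0.84
AT VO2 = 67.99 * 0.84
= 57.11 mL/kg/min

57.11 mL/kg/min


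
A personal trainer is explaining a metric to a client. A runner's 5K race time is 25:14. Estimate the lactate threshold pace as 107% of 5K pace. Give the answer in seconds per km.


Total race time = 25*60 + 14 = 1514 seconds
5K pace = 1514 / 5 = 302.8 sec/km
LT pace = 302.8 * 1.07 = 324.0 sec/km

324.0 s/km


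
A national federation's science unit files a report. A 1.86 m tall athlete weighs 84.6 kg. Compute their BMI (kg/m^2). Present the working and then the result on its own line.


height^2 = 3.4596 m^2
BMI = 84.6 / 3.4596 = 24.45 kg/m^2

24.45 kg/m^2


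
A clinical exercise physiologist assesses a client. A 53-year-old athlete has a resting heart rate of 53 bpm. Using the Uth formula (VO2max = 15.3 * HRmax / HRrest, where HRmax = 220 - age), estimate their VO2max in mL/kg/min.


HRmax = 220 - 53 = 167 bpm
Ratio = HRmax / HRrest = 167 / 53 = 3.1509
VO2max = 15.3 * 3.1509 = 48.21 mL/kg/min

48.21 mL/kg/min


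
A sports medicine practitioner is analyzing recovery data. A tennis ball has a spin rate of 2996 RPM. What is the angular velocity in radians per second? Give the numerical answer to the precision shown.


Convert RPM to rad/s: multiply by 2*pi and divide by 60
omega = 2996 * 2 * pi / 60
= 313.74 rad/s

313.74 rad/s


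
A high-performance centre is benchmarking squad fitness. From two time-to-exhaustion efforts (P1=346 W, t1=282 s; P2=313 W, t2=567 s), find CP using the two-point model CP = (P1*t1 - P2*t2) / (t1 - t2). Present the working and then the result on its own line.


Work in trial 1 = 97572 J
Work in trial 2 = 177471 J
Delta work = -79899 J
Delta time = -285 s
CP = -79899 / -285 = 280.35 W

280.35 W


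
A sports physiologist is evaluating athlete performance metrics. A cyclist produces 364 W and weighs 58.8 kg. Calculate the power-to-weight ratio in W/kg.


P/W = power / mass
= 364 / 58.8
= 6.19 W/kg

6.19 W/kg


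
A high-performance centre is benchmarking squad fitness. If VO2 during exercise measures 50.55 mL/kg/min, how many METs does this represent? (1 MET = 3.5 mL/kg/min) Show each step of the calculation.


METs = VO2 / 3.5 = 50.55 / 3.5 = 14.44

14.44 METs


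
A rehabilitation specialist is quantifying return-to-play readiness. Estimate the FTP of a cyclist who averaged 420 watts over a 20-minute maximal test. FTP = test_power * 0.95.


FTP = 420 * 0.95 = 399.0 W

399.0 W


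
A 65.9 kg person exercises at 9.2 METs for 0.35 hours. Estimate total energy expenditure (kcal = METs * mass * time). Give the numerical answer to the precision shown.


Energy = METs * mass(kg) * time(h)
= 9.2 * 65.9 * 0.35
= 212.2 kcal

212.2 kcal


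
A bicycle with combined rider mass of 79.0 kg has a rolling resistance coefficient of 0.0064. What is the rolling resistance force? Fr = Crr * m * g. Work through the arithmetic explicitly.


Fr = 0.0064 * 79.0 * 9.81
= 0.5056 * 9.81
= 4.96 N

4.96 N


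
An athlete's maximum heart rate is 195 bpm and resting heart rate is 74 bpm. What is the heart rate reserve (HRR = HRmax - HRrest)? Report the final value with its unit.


HRR = HRmax - HRrest
= 195 - 74
= 121 bpm

121 bpm


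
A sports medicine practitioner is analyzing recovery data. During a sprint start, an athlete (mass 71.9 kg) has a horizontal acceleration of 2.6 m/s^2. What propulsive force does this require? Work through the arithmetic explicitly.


Propulsive force = mass * acceleration
= 71.9 kg * 2.6 m/s^2
= 186.94 N

186.94 N


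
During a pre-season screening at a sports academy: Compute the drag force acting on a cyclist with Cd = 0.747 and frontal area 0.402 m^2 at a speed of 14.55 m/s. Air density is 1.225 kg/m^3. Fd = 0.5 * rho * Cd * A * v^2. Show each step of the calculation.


Step 1: v^2 = 211.7025
Step 2: Fd = 0.5 * 1.225 * 0.747 * 0.402 * 211.7025
= 38.938 N

38.938 N


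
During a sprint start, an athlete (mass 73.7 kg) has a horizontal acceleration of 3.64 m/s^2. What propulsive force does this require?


Propulsive force = mass * acceleration
= 73.7 kg * 3.64 m/s^2
= 268.27 N

268.27 N


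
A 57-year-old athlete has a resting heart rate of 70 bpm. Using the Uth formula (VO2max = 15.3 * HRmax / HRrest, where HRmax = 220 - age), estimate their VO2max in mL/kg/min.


HRmax = 220 - 57 = 163 bpm
Ratio = HRmax / HRrest = 163 / 70 = 2.3286
VO2max = 15.3 * 2.3286 = 35.63 mL/kg/min

35.63 mL/kg/min


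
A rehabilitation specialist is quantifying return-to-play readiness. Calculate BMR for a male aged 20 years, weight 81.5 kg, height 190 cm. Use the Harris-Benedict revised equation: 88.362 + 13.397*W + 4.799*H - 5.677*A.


Substituting values:
W term = 13.397 * 81.5 = 1091.8555
H term = 4.799 * 190 = 911.81
A term = 5.677 * 20 = 113.54
BMR = 1978.49 kcal/day

1978.49 kcal/day


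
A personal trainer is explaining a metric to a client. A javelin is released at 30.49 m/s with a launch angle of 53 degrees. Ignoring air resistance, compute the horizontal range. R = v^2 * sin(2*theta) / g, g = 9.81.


Launch speed squared = 929.6401
sin(2 * 53 deg) = 0.961262
Range = 929.6401 * 0.961262 / 9.81
= 91.094 m

91.094 m


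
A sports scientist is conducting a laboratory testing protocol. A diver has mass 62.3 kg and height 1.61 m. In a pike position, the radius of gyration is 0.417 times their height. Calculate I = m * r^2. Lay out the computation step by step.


r = 0.417 * 1.61 = 0.67137 m
I = m * r^2 = 62.3 * 0.450738 = 28.081 kg*m^2

28.081 kg*m^2


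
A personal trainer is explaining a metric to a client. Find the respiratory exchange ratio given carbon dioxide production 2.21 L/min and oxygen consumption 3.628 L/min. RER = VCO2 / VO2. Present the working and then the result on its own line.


VCO2 = 2.21 L/min
VO2 = 3.628 L/min
RER = 2.21 / 3.628 = 0.6092

0.6092


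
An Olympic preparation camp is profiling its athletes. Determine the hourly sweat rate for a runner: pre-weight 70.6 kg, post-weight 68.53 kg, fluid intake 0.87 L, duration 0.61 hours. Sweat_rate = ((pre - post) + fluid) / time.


Mass lost = 70.6 - 68.53 = 2.07 kg
Add fluid consumed: 2.07 + 0.87 = 2.94 L total sweat
Sweat rate = 2.94 / 0.61 = 4.82 L/h

4.82 L/h


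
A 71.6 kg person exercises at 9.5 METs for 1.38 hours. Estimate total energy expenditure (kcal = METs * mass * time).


Energy = METs * mass(kg) * time(h)
= 9.5 * 71.6 * 1.38
= 938.68 kcal

938.68 kcal


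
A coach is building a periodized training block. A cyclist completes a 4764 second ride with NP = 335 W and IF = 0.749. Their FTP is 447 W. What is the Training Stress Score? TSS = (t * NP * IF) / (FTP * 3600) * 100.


t * NP * IF = 4764 * 335 * 0.749 = 1195359.06
FTP * 3600 = 1609200
TSS = (1195359.06 / 1609200) * 100 = 74.28

74.28 TSS


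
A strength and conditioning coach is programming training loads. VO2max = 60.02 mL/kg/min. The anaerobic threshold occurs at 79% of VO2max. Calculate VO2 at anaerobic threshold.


AT fraction = 79 / 100 = 0.79
AT VO2 = 60.02 * 0.79
= 47.42 mL/kg/min

47.42 mL/kg/min


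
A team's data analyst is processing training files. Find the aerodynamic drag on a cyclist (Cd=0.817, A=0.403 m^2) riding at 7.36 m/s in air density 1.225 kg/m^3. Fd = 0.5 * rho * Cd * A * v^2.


Fd = 0.5 * 1.225 * 0.817 * 0.403 * 7.36^2
= 0.5 * 1.225 * 0.817 * 0.403 * 54.1696
= 10.924 N

10.924 N


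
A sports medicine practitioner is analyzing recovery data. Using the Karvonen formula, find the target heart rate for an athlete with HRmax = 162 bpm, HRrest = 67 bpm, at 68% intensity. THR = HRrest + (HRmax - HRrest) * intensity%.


HRR = 162 - 67 = 95
THR = 67 + 95 * 0.68
= 67 + 64.6
= 131.6 bpm

131.6 bpm


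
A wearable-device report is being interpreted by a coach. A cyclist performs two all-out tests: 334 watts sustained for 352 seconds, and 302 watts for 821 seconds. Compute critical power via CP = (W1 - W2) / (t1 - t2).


W1 = P1 * t1 = 334 * 352 = 117568 J
W2 = P2 * t2 = 302 * 821 = 247942 J
CP = (117568 - 247942) / (352 - 821)
= 277.98 W

277.98 W


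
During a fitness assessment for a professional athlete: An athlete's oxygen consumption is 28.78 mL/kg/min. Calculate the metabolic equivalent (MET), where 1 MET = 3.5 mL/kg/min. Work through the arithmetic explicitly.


MET = VO2 / 3.5
= 28.78 / 3.5
= 8.22 METs

8.22 METs


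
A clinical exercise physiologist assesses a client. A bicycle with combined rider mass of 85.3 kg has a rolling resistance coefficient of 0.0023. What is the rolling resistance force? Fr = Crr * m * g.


Fr = 0.0023 * 85.3 * 9.81
= 0.19619 * 9.81
= 1.925 N

1.925 N


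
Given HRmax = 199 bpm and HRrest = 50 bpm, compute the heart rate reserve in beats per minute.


Heart rate reserve = maximum HR minus resting HR
HRR = 199 - 50 = 149 bpm

149 bpm


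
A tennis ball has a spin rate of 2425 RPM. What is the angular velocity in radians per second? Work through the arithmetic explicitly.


Convert RPM to rad/s: multiply by 2*pi and divide by 60
omega = 2425 * 2 * pi / 60
= 253.945 rad/s

253.945 rad/s


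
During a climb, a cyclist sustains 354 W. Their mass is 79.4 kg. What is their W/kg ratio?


Power-to-weight = 354 W / 79.4 kg
= 4.458 W/kg

4.458 W/kg


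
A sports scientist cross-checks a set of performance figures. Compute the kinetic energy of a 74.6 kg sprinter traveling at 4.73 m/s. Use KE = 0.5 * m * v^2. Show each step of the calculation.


Velocity squared = 22.3729
KE = 0.5 * 74.6 * 22.3729 = 834.51 J

834.51 J


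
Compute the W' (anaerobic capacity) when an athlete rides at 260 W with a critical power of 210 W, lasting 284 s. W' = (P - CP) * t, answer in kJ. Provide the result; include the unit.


Above-CP power = 50 W
Duration = 284 s
W' = 50 * 284 = 14200 J
Convert: 14200 / 1000 = 14.2 kJ

14.2 kJ


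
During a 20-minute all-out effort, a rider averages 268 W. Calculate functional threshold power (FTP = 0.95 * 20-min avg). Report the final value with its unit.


FTP = 0.95 * 268
= 254.6 W

254.6 W


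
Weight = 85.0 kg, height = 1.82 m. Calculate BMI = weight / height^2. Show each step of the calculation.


height^2 = 1.82^2 = 3.3124
BMI = 85.0 / 3.3124 = 25.66 kg/m^2

25.66 kg/m^2


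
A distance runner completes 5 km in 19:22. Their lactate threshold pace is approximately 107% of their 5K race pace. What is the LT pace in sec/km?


Convert to seconds: 19 min 22 s = 1162 s
Pace per km = 1162 / 5 = 232.4 s/km
LT pace = 232.4 * 1.07 = 248.67 s/km

248.67 s/km


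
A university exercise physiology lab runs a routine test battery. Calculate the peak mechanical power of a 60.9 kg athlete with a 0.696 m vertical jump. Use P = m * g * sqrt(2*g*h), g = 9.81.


First, sqrt(2gh) = sqrt(2 * 9.81 * 0.696)
= sqrt(13.65552) = 3.695338 m/s
Power = 60.9 * 9.81 * 3.695338 = 2207.7 W

2207.7 W


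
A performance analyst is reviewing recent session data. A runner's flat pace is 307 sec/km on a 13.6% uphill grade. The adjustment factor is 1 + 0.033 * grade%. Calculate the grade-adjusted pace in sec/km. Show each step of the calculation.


Factor = 1 + 0.033 * 13.6 = 1.4488
Adjusted pace = 307 * 1.4488
= 444.78 sec/km

444.78 s/km


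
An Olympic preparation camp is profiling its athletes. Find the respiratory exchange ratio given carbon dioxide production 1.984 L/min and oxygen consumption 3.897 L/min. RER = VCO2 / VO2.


VCO2 = 1.984 L/min
VO2 = 3.897 L/min
RER = 1.984 / 3.897 = 0.5091

0.5091


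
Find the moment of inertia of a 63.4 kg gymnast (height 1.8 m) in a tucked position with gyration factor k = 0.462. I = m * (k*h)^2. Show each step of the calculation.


Radius of gyration = 0.462 * 1.8 = 0.8316 m
I = 63.4 * 0.8316^2
= 63.4 * 0.691559
= 43.845 kg*m^2

43.845 kg*m^2


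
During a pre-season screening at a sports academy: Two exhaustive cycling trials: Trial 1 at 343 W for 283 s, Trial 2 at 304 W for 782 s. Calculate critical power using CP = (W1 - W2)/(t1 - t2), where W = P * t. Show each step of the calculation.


W1 = 343 * 283 = 97069 J
W2 = 304 * 782 = 237728 J
CP = (97069 - 237728) / (283 - 782)
= -140659 / -499
= 281.88 W

281.88 W


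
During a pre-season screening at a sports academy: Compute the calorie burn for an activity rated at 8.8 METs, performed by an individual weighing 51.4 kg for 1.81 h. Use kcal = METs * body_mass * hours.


Product of METs and mass = 8.8 * 51.4 = 452.32
Total kcal = 452.32 * 1.81 = 818.7 kcal

818.7 kcal


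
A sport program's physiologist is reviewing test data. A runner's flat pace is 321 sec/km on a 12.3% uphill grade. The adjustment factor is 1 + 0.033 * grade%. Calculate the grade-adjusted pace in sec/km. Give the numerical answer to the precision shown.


Factor = 1 + 0.033 * 12.3 = 1.4059
Adjusted pace = 321 * 1.4059
= 451.29 sec/km

451.29 s/km


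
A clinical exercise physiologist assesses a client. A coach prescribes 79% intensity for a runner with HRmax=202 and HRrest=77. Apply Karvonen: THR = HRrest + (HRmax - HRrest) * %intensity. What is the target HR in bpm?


Heart rate reserve = 202 - 77 = 125
Intensity fraction = 79 / 100 = 0.79
THR = 77 + 125 * 0.79 = 175.75 bpm

175.75 bpm


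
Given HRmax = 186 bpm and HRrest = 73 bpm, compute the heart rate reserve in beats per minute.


Heart rate reserve = maximum HR minus resting HR
HRR = 186 - 73 = 113 bpm

113 bpm


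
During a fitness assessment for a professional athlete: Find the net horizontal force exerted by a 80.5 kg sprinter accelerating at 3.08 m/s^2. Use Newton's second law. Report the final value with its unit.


Newton's second law: F = m * a
F = 80.5 * 3.08 = 247.94 N

247.94 N


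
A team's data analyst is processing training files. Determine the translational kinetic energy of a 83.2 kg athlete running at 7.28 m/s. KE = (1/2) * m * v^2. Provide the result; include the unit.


KE = 0.5 * m * v^2
= 0.5 * 83.2 * 7.28^2
= 0.5 * 83.2 * 52.9984
= 2204.73 J

2204.73 J


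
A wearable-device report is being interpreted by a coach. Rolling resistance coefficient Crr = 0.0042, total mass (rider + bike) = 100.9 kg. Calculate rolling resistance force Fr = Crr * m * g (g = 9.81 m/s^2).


Fr = Crr * m * g
= 0.0042 * 100.9 * 9.81
= 4.157 N

4.157 N


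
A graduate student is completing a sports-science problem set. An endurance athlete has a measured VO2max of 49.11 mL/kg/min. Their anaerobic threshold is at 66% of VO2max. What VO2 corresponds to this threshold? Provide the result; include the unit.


Anaerobic threshold VO2 = VO2max * 66%
= 49.11 * 0.66
= 32.41 mL/kg/min

32.41 mL/kg/min


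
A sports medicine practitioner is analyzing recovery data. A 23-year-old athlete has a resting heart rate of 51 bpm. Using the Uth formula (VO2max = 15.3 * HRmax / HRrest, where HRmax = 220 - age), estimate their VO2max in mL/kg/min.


HRmax = 220 - 23 = 197 bpm
Ratio = HRmax / HRrest = 197 / 51 = 3.8627
VO2max = 15.3 * 3.8627 = 59.1 mL/kg/min

59.1 mL/kg/min


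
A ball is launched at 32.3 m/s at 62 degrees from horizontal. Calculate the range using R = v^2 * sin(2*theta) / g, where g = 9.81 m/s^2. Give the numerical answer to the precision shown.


sin(2 * 62) = sin(124) = 0.829038
v^2 = 32.3^2 = 1043.29
R = 1043.29 * 0.829038 / 9.81
= 88.168 m

88.168 m


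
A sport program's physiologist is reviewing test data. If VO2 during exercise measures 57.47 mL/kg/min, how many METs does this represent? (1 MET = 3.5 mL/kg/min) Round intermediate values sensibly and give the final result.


METs = VO2 / 3.5 = 57.47 / 3.5 = 16.42

16.42 METs


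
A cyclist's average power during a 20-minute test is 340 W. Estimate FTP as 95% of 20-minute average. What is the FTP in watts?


FTP = 20-min power * 0.95
= 340 * 0.95
= 323.0 W

323.0 W


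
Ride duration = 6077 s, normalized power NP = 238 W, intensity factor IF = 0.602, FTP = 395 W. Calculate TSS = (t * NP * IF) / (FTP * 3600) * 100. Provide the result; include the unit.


Numerator = 6077 * 238 * 0.602 = 870688.252
Denominator = 395 * 3600 = 1422000
TSS = 870688.252 / 1422000 * 100
= 61.23

61.23 TSS


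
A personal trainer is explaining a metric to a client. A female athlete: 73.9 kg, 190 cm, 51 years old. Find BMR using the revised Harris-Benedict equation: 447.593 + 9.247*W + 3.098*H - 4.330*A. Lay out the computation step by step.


Intercept = 447.593
Weight contribution = 9.247 * 73.9 = 683.3533
Height contribution = 3.098 * 190 = 588.62
Age contribution = 4.33 * 51 = 220.83
BMR = 447.593 + 683.3533 + 588.62 - 220.83
= 1498.74 kcal/day

1498.74 kcal/day


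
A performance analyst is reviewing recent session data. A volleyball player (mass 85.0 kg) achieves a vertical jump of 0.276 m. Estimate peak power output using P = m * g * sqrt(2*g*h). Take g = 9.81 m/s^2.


2 * g * h = 2 * 9.81 * 0.276 = 5.41512
sqrt(5.41512) = 2.327041 m/s
P = 85.0 * 9.81 * 2.327041 = 1940.4 W

1940.4 W


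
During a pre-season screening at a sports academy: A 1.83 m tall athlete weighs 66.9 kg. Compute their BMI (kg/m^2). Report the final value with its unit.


height^2 = 3.3489 m^2
BMI = 66.9 / 3.3489 = 19.98 kg/m^2

19.98 kg/m^2


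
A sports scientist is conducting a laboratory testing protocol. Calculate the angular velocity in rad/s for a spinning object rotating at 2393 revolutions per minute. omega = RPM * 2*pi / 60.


omega = RPM * 2*pi / 60
= 2393 * 6.28318531 / 60
= 250.594 rad/s

250.594 rad/s


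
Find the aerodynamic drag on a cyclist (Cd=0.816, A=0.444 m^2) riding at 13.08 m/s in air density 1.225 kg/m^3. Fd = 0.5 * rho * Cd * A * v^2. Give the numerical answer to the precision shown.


Fd = 0.5 * 1.225 * 0.816 * 0.444 * 13.08^2
= 0.5 * 1.225 * 0.816 * 0.444 * 171.0864
= 37.966 N

37.966 N


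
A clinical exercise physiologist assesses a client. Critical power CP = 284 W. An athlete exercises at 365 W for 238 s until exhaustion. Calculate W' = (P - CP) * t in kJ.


P - CP = 365 - 284 = 81 W
W' = 81 * 238 = 19278 J
= 19278 / 1000 = 19.278 kJ

19.278 kJ


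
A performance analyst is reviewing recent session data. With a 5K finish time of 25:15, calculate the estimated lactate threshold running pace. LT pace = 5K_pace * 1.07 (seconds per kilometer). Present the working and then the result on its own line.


Race duration = 1515 s for 5 km
Average pace = 1515 / 5 = 303.0 s/km
LT pace = 303.0 * 1.07
= 324.21 s/km

324.21 s/km


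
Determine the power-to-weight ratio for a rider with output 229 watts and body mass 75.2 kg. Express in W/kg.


P/W = 229 / 75.2 = 3.045 W/kg

3.045 W/kg


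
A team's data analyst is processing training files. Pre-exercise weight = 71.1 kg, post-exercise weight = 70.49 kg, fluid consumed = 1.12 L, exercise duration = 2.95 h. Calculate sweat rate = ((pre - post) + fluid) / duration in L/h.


Weight loss = 71.1 - 70.49 = 0.61 kg (approx L)
Total sweat = 0.61 + 1.12 = 1.73 L
Sweat rate = 1.73 / 2.95 = 0.586 L/h

0.586 L/h


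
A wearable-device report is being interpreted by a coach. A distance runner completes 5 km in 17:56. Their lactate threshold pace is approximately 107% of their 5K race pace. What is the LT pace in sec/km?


Convert to seconds: 17 min 56 s = 1076 s
Pace per km = 1076 / 5 = 215.2 s/km
LT pace = 215.2 * 1.07 = 230.26 s/km

230.26 s/km


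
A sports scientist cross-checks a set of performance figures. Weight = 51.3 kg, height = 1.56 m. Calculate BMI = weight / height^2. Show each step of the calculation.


height^2 = 1.56^2 = 2.4336
BMI = 51.3 / 2.4336 = 21.08 kg/m^2

21.08 kg/m^2


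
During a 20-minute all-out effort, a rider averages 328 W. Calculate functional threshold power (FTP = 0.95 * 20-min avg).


FTP = 0.95 * 328
= 311.6 W

311.6 W


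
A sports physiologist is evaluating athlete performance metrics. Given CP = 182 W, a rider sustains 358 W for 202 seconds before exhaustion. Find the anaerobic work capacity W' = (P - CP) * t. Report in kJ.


Excess power = 358 - 182 = 176 W
Work above CP = 176 * 202 = 35552 J
W' = 35.552 kJ

35.552 kJ


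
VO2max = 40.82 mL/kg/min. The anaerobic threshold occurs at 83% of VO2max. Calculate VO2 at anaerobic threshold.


AT fraction = 83 / 100 = 0.83
AT VO2 = 40.82 * 0.83
= 33.88 mL/kg/min

33.88 mL/kg/min


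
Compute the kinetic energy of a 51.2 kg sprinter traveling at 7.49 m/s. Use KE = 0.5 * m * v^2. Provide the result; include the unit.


Velocity squared = 56.1001
KE = 0.5 * 51.2 * 56.1001 = 1436.16 J

1436.16 J


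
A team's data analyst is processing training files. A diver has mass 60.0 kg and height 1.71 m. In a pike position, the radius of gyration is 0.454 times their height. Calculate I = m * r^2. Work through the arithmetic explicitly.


r = 0.454 * 1.71 = 0.77634 m
I = m * r^2 = 60.0 * 0.602704 = 36.162 kg*m^2

36.162 kg*m^2


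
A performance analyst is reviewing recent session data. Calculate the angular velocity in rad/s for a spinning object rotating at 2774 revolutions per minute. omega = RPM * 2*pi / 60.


omega = RPM * 2*pi / 60
= 2774 * 6.28318531 / 60
= 290.493 rad/s

290.493 rad/s


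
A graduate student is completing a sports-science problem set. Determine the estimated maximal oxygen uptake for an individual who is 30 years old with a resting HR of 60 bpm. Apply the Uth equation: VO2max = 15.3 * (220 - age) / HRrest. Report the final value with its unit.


HRmax = 220 - 30 = 190
VO2max = 15.3 * (190 / 60)
= 15.3 * 3.1667
= 48.45 mL/kg/min

48.45 mL/kg/min


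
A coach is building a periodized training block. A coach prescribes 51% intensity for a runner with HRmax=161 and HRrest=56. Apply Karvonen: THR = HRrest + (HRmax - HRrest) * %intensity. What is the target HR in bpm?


Heart rate reserve = 161 - 56 = 105
Intensity fraction = 51 / 100 = 0.51
THR = 56 + 105 * 0.51 = 109.55 bpm

109.55 bpm


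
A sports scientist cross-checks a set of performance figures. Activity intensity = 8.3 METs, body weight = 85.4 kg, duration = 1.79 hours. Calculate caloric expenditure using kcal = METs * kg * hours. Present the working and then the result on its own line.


kcal = 8.3 * 85.4 * 1.79
= 708.82 * 1.79
= 1268.79 kcal

1268.79 kcal


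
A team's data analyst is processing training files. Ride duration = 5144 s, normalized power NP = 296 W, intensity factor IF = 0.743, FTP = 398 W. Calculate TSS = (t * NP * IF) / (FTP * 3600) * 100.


Numerator = 5144 * 296 * 0.743 = 1131309.632
Denominator = 398 * 3600 = 1432800
TSS = 1131309.632 / 1432800 * 100
= 78.96

78.96 TSS


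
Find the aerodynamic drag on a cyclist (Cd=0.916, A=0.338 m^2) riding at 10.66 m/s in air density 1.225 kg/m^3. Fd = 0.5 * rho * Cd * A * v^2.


Fd = 0.5 * 1.225 * 0.916 * 0.338 * 10.66^2
= 0.5 * 1.225 * 0.916 * 0.338 * 113.6356
= 21.549 N

21.549 N


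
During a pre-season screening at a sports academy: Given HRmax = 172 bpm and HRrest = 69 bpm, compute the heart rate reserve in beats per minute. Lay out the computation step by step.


Heart rate reserve = maximum HR minus resting HR
HRR = 172 - 69 = 103 bpm

103 bpm


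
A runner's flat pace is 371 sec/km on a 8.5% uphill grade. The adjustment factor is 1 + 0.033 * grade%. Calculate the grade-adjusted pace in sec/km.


Factor = 1 + 0.033 * 8.5 = 1.2805
Adjusted pace = 371 * 1.2805
= 475.07 sec/km

475.07 s/km


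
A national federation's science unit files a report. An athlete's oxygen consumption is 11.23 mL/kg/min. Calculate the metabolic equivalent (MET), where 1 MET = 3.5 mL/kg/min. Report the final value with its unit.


MET = VO2 / 3.5
= 11.23 / 3.5
= 3.21 METs

3.21 METs


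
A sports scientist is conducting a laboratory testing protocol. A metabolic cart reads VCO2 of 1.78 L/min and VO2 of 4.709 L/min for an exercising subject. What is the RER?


RER = VCO2 / VO2 = 1.78 / 4.709 = 0.378

0.378


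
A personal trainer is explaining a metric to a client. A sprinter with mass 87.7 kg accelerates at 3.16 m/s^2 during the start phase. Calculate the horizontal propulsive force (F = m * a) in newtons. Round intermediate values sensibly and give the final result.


F = m * a
= 87.7 * 3.16
= 277.13 N

277.13 N


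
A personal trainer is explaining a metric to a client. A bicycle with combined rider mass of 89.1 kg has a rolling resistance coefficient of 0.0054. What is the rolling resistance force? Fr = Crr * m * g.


Fr = 0.0054 * 89.1 * 9.81
= 0.48114 * 9.81
= 4.72 N

4.72 N


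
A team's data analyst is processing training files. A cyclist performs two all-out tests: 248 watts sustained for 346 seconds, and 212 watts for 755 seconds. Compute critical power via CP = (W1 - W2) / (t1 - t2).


W1 = P1 * t1 = 248 * 346 = 85808 J
W2 = P2 * t2 = 212 * 755 = 160060 J
CP = (85808 - 160060) / (346 - 755)
= 181.55 W

181.55 W


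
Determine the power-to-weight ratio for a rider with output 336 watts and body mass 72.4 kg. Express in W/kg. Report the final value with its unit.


P/W = 336 / 72.4 = 4.641 W/kg

4.641 W/kg


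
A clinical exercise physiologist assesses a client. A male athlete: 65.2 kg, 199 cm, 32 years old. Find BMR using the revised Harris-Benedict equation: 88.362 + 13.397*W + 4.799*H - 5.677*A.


Intercept = 88.362
Weight contribution = 13.397 * 65.2 = 873.4844
Height contribution = 4.799 * 199 = 955.001
Age contribution = 5.677 * 32 = 181.664
BMR = 88.362 + 873.4844 + 955.001 - 181.664
= 1735.18 kcal/day

1735.18 kcal/day


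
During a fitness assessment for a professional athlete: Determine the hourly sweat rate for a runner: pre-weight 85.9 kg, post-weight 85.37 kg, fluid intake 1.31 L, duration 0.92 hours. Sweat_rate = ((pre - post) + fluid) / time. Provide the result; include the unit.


Mass lost = 85.9 - 85.37 = 0.53 kg
Add fluid consumed: 0.53 + 1.31 = 1.84 L total sweat
Sweat rate = 1.84 / 0.92 = 2.0 L/h

2.0 L/h


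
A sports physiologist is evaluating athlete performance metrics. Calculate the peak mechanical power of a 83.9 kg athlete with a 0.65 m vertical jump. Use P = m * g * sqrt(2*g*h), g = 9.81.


First, sqrt(2gh) = sqrt(2 * 9.81 * 0.65)
= sqrt(12.753) = 3.571134 m/s
Power = 83.9 * 9.81 * 3.571134 = 2939.25 W

2939.25 W


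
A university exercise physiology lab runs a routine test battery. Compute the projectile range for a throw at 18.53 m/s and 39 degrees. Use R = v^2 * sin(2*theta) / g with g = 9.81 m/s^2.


Two times the angle = 78 degrees
sin(78) = 0.978148
R = 343.3609 * 0.978148 / 9.81 = 34.236 m

34.236 m


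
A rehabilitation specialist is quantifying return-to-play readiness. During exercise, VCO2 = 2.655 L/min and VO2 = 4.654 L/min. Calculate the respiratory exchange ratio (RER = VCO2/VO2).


RER = VCO2 / VO2
= 2.655 / 4.654
= 0.5705

0.5705


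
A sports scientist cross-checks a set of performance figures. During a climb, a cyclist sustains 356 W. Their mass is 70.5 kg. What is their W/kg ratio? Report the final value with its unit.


Power-to-weight = 356 W / 70.5 kg
= 5.05 W/kg

5.05 W/kg


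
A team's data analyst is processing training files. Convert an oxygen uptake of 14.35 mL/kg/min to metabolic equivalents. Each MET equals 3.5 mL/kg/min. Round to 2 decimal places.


One MET = 3.5 mL/kg/min
Number of METs = 14.35 / 3.5
= 4.1 METs

4.1 METs


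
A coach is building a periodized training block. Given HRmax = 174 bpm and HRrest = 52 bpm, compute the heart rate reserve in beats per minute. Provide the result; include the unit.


Heart rate reserve = maximum HR minus resting HR
HRR = 174 - 52 = 122 bpm

122 bpm


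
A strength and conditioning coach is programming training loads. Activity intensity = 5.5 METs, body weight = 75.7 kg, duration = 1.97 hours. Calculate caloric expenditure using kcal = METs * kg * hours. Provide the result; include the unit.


kcal = 5.5 * 75.7 * 1.97
= 416.35 * 1.97
= 820.21 kcal

820.21 kcal


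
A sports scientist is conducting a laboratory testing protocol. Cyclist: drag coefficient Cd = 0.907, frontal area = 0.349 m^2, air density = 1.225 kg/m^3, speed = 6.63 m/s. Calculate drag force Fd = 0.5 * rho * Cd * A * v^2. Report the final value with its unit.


v^2 = 6.63^2 = 43.9569
Fd = 0.5 * 1.225 * 0.907 * 0.349 * 43.9569
= 8.522 N

8.522 N


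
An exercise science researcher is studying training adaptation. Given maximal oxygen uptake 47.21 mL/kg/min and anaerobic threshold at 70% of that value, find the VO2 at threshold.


Percentage as decimal = 0.7
VO2 at AT = 47.21 * 0.7 = 33.05 mL/kg/min

33.05 mL/kg/min


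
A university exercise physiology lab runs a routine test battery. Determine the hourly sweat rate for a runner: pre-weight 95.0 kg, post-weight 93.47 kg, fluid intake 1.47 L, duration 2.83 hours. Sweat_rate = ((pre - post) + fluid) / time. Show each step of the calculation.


Mass lost = 95.0 - 93.47 = 1.53 kg
Add fluid consumed: 1.53 + 1.47 = 3.0 L total sweat
Sweat rate = 3.0 / 2.83 = 1.06 L/h

1.06 L/h


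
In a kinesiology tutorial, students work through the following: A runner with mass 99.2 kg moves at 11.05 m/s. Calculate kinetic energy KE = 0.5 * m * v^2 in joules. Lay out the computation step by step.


v^2 = 11.05^2 = 122.1025
KE = 0.5 * 99.2 * 122.1025
= 6056.28 J

6056.28 J
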